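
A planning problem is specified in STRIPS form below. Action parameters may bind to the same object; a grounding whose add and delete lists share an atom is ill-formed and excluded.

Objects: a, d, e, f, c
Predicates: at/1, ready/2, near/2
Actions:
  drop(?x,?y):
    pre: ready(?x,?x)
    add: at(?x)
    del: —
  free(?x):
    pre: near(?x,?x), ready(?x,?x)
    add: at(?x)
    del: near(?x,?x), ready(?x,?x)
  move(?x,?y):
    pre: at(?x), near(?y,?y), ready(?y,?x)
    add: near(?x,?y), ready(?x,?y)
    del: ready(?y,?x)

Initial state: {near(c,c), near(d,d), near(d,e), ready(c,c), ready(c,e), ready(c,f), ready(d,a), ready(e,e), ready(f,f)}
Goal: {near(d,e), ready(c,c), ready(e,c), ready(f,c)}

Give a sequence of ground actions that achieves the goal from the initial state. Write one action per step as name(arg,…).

1. drop(e,a)  →  {at(e), near(c,c), near(d,d), near(d,e), ready(c,c), ready(c,e), ready(c,f), ready(d,a), ready(e,e), ready(f,f)}
2. drop(f,a)  →  {at(e), at(f), near(c,c), near(d,d), near(d,e), ready(c,c), ready(c,e), ready(c,f), ready(d,a), ready(e,e), ready(f,f)}
3. move(e,c)  →  {at(e), at(f), near(c,c), near(d,d), near(d,e), near(e,c), ready(c,c), ready(c,f), ready(d,a), ready(e,c), ready(e,e), ready(f,f)}
4. move(f,c)  →  {at(e), at(f), near(c,c), near(d,d), near(d,e), near(e,c), near(f,c), ready(c,c), ready(d,a), ready(e,c), ready(e,e), ready(f,c), ready(f,f)}

drop(e,a); drop(f,a); move(e,c); move(f,c)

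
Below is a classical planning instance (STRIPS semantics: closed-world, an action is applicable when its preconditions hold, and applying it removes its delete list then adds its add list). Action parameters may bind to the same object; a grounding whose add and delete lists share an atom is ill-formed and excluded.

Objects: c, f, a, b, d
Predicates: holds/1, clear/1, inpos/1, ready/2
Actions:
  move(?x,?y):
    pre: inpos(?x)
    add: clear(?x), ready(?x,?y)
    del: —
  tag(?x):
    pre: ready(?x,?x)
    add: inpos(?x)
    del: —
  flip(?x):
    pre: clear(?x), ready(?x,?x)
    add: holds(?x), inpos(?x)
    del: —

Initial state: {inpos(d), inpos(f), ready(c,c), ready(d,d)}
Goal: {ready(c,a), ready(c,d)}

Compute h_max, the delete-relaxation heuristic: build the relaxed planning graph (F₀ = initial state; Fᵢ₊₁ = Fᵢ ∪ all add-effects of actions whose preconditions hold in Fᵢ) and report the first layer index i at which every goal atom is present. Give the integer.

F0 = init (4 atoms)
F1 = F0 ∪ {clear(d), clear(f), inpos(c), ready(d,a), ready(d,b), ready(d,c), ready(d,f), ready(f,a), ready(f,b), ready(f,c), ready(f,d), ready(f,f)}  (16 atoms)
F2 = F1 ∪ {clear(c), holds(d), holds(f), ready(c,a), ready(c,b), ready(c,d), ready(c,f)}  (23 atoms)
goal ⊆ F2  ⇒  h_max = 2

2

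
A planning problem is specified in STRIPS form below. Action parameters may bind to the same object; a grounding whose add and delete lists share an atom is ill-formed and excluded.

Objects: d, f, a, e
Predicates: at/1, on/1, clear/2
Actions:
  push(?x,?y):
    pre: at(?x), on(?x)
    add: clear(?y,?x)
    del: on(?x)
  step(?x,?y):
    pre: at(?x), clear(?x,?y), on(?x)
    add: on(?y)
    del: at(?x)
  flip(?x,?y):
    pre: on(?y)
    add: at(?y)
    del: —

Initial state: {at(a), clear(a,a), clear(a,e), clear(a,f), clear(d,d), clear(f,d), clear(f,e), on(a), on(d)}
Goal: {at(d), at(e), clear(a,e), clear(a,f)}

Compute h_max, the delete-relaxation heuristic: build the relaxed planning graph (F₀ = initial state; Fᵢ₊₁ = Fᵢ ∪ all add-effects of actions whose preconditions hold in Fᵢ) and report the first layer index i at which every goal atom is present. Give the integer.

F0 = init (9 atoms)
F1 = F0 ∪ {at(d), clear(d,a), clear(e,a), clear(f,a), on(e), on(f)}  (15 atoms)
F2 = F1 ∪ {at(e), at(f), clear(a,d), clear(e,d)}  (19 atoms)
goal ⊆ F2  ⇒  h_max = 2

2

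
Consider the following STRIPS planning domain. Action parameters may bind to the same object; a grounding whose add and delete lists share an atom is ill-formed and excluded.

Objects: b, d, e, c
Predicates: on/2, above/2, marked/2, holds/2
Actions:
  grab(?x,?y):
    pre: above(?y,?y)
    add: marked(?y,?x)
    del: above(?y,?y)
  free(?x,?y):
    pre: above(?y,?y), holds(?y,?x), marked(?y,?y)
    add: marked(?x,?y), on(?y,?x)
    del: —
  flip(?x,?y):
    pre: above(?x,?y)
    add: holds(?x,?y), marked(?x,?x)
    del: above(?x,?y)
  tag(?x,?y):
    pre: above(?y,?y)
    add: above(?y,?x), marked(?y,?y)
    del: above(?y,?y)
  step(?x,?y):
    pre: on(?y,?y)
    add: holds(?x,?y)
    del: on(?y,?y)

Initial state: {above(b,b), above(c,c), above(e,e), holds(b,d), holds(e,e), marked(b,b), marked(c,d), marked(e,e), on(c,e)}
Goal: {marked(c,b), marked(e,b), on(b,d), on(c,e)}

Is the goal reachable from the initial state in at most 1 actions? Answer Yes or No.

No

1. grab(b,e)  →  {above(b,b), above(c,c), holds(b,d), holds(e,e), marked(b,b), marked(c,d), marked(e,b), marked(e,e), on(c,e)}
2. grab(b,c)  →  {above(b,b), holds(b,d), holds(e,e), marked(b,b), marked(c,b), marked(c,d), marked(e,b), marked(e,e), on(c,e)}
3. free(d,b)  →  {above(b,b), holds(b,d), holds(e,e), marked(b,b), marked(c,b), marked(c,d), marked(d,b), marked(e,b), marked(e,e), on(b,d), on(c,e)}
optimal plan length = 3; 3 > 1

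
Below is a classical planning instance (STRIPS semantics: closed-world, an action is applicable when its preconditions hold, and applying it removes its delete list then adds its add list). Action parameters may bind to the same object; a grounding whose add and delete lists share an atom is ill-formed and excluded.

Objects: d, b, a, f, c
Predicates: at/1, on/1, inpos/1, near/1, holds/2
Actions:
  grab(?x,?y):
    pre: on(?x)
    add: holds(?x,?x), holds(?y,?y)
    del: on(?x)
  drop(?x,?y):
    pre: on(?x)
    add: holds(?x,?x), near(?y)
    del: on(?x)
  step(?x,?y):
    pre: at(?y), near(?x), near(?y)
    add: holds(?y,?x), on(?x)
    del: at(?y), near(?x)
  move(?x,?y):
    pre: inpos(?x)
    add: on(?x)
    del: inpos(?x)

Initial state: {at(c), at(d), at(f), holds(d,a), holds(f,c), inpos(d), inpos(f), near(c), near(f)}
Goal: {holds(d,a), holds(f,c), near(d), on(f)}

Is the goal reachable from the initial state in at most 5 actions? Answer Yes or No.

1. step(f,f)  →  {at(c), at(d), holds(d,a), holds(f,c), holds(f,f), inpos(d), inpos(f), near(c), on(f)}
2. drop(f,d)  →  {at(c), at(d), holds(d,a), holds(f,c), holds(f,f), inpos(d), inpos(f), near(c), near(d)}
3. move(f,d)  →  {at(c), at(d), holds(d,a), holds(f,c), holds(f,f), inpos(d), near(c), near(d), on(f)}
optimal plan length = 3; 3 ≤ 5

Yes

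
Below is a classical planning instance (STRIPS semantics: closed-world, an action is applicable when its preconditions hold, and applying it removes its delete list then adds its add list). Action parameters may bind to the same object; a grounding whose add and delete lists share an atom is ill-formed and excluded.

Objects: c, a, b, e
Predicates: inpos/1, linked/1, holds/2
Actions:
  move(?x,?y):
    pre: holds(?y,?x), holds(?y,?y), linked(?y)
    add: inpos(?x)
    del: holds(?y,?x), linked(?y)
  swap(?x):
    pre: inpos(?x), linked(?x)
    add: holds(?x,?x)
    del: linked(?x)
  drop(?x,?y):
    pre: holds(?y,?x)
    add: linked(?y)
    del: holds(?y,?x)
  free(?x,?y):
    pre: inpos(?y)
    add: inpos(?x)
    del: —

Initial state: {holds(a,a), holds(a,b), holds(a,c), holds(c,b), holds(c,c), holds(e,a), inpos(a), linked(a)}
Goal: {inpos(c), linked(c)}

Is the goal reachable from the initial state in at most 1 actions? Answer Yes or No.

No

1. move(c,a)  →  {holds(a,a), holds(a,b), holds(c,b), holds(c,c), holds(e,a), inpos(a), inpos(c)}
2. drop(c,c)  →  {holds(a,a), holds(a,b), holds(c,b), holds(e,a), inpos(a), inpos(c), linked(c)}
optimal plan length = 2; 2 > 1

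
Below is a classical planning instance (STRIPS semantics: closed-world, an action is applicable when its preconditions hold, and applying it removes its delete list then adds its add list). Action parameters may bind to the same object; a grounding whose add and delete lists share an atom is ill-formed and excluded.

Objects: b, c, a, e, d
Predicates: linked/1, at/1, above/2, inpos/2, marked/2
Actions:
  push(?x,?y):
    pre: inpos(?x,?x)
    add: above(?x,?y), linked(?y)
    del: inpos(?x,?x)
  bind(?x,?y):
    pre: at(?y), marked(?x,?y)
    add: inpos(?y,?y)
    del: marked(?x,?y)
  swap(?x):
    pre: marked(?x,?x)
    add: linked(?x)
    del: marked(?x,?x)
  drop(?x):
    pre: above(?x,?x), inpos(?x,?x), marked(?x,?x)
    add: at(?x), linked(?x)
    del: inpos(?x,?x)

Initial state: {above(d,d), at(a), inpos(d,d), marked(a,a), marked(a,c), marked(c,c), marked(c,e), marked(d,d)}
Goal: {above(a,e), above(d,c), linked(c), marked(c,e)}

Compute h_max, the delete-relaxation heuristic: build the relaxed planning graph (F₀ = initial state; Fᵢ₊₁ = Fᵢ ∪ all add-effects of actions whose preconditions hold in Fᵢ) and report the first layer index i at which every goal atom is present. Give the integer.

F0 = init (8 atoms)
F1 = F0 ∪ {above(d,a), above(d,b), above(d,c), above(d,e), at(d), inpos(a,a), linked(a), linked(b), linked(c), linked(d), linked(e)}  (19 atoms)
F2 = F1 ∪ {above(a,a), above(a,b), above(a,c), above(a,d), above(a,e)}  (24 atoms)
goal ⊆ F2  ⇒  h_max = 2

2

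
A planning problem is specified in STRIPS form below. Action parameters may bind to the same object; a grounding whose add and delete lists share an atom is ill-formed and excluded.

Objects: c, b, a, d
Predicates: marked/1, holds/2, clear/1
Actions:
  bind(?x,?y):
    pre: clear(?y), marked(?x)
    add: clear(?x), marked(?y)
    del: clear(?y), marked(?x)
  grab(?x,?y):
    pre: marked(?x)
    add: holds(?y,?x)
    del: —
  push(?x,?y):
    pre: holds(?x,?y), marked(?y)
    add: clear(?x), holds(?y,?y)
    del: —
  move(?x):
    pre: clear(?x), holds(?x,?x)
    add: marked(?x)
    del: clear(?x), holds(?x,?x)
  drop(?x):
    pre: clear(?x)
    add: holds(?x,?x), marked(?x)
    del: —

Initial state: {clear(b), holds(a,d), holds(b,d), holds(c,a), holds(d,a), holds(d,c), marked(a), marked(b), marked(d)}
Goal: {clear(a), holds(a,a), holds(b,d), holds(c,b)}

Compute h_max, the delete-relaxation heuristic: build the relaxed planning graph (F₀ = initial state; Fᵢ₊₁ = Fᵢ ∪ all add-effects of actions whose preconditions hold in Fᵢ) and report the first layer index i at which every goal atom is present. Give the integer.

1

F0 = init (9 atoms)
F1 = F0 ∪ {clear(a), clear(c), clear(d), holds(a,a), holds(a,b), holds(b,a), holds(b,b), holds(c,b), holds(c,d), holds(d,b), holds(d,d)}  (20 atoms)
goal ⊆ F1  ⇒  h_max = 1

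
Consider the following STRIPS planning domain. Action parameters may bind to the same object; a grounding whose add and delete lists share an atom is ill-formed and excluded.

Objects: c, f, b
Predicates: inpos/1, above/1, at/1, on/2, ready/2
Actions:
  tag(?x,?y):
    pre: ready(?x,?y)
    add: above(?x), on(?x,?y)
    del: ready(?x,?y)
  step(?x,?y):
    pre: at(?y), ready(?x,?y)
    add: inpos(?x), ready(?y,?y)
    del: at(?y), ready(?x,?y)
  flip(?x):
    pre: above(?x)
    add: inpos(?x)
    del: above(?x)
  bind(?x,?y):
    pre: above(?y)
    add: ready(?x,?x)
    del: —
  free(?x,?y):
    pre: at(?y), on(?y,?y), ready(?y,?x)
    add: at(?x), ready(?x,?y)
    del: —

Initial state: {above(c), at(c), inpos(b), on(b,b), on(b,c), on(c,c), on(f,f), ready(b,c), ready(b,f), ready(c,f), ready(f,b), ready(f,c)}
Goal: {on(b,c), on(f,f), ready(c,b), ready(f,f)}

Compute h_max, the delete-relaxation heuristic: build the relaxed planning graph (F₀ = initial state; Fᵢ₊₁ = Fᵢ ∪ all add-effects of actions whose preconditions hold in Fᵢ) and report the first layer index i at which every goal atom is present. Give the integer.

3

F0 = init (12 atoms)
F1 = F0 ∪ {above(b), above(f), at(f), inpos(c), inpos(f), on(b,f), on(c,f), on(f,b), on(f,c), ready(b,b), ready(c,c), ready(f,f)}  (24 atoms)
F2 = F1 ∪ {at(b)}  (25 atoms)
F3 = F2 ∪ {ready(c,b)}  (26 atoms)
goal ⊆ F3  ⇒  h_max = 3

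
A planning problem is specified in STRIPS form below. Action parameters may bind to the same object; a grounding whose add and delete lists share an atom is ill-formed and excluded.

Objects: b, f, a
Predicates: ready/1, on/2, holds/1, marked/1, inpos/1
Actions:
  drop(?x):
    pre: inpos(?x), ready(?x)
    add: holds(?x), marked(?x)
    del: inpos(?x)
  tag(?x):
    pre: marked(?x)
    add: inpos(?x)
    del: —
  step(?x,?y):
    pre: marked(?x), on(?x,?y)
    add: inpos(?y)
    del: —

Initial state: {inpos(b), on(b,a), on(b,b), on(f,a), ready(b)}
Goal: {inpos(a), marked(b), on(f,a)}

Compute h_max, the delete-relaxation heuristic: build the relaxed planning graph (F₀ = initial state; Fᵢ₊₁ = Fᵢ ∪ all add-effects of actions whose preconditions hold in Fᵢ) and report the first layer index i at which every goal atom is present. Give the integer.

F0 = init (5 atoms)
F1 = F0 ∪ {holds(b), marked(b)}  (7 atoms)
F2 = F1 ∪ {inpos(a)}  (8 atoms)
goal ⊆ F2  ⇒  h_max = 2

2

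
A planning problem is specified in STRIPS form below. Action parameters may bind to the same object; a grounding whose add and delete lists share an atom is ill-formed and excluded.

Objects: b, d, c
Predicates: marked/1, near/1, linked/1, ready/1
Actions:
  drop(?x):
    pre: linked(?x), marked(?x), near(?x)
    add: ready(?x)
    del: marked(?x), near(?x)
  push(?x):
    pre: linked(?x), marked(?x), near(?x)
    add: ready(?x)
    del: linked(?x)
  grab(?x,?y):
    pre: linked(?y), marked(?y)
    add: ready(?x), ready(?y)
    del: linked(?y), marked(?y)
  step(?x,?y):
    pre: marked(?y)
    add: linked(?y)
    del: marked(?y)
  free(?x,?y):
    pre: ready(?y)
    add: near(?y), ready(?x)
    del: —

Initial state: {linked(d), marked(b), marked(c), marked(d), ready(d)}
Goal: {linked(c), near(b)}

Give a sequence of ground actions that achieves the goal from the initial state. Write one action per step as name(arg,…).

grab(b,d); step(b,c); free(b,b)

1. grab(b,d)  →  {marked(b), marked(c), ready(b), ready(d)}
2. step(b,c)  →  {linked(c), marked(b), ready(b), ready(d)}
3. free(b,b)  →  {linked(c), marked(b), near(b), ready(b), ready(d)}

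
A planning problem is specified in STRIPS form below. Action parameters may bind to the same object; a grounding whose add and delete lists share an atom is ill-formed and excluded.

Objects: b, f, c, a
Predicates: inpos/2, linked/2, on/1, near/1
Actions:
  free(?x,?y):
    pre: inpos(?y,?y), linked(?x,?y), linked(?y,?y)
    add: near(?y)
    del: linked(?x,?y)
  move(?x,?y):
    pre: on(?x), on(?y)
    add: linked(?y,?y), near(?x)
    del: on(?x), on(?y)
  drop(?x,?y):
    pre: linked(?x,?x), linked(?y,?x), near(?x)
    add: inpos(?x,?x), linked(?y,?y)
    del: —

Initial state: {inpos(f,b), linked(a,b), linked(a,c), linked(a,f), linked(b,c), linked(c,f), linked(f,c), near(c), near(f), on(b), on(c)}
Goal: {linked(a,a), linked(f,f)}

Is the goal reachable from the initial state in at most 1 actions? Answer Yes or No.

No

1. move(b,c)  →  {inpos(f,b), linked(a,b), linked(a,c), linked(a,f), linked(b,c), linked(c,c), linked(c,f), linked(f,c), near(b), near(c), near(f)}
2. drop(c,f)  →  {inpos(c,c), inpos(f,b), linked(a,b), linked(a,c), linked(a,f), linked(b,c), linked(c,c), linked(c,f), linked(f,c), linked(f,f), near(b), near(c), near(f)}
3. drop(f,a)  →  {inpos(c,c), inpos(f,b), inpos(f,f), linked(a,a), linked(a,b), linked(a,c), linked(a,f), linked(b,c), linked(c,c), linked(c,f), linked(f,c), linked(f,f), near(b), near(c), near(f)}
optimal plan length = 3; 3 > 1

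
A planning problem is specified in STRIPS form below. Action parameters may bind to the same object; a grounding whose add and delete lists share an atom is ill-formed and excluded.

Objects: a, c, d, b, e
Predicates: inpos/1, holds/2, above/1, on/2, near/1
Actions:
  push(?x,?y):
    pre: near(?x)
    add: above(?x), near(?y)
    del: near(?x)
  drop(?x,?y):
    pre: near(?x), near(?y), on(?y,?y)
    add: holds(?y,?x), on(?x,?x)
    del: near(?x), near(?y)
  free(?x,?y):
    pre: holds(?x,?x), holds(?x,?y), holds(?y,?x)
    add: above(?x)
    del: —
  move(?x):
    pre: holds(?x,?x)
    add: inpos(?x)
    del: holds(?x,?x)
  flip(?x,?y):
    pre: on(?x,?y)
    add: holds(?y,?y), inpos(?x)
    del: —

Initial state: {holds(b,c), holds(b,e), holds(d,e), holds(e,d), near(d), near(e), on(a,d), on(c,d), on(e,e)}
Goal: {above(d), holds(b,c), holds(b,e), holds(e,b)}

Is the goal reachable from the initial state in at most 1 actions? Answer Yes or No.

No

1. push(d,b)  →  {above(d), holds(b,c), holds(b,e), holds(d,e), holds(e,d), near(b), near(e), on(a,d), on(c,d), on(e,e)}
2. drop(b,e)  →  {above(d), holds(b,c), holds(b,e), holds(d,e), holds(e,b), holds(e,d), on(a,d), on(b,b), on(c,d), on(e,e)}
optimal plan length = 2; 2 > 1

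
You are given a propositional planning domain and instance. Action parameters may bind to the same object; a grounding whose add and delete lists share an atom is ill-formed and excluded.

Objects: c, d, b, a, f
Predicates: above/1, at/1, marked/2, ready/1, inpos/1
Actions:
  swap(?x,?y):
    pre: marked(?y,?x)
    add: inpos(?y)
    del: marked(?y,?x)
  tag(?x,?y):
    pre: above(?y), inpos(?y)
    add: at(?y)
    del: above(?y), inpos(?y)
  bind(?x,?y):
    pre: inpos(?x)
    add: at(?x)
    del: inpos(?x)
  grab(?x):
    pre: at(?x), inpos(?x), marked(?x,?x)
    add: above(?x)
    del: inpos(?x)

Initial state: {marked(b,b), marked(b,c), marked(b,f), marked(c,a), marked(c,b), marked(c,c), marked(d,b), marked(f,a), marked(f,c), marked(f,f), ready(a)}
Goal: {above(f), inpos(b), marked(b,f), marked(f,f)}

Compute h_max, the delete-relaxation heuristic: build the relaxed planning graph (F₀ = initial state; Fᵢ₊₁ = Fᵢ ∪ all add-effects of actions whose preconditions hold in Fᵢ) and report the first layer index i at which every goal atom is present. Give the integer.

F0 = init (11 atoms)
F1 = F0 ∪ {inpos(b), inpos(c), inpos(d), inpos(f)}  (15 atoms)
F2 = F1 ∪ {at(b), at(c), at(d), at(f)}  (19 atoms)
F3 = F2 ∪ {above(b), above(c), above(f)}  (22 atoms)
goal ⊆ F3  ⇒  h_max = 3

3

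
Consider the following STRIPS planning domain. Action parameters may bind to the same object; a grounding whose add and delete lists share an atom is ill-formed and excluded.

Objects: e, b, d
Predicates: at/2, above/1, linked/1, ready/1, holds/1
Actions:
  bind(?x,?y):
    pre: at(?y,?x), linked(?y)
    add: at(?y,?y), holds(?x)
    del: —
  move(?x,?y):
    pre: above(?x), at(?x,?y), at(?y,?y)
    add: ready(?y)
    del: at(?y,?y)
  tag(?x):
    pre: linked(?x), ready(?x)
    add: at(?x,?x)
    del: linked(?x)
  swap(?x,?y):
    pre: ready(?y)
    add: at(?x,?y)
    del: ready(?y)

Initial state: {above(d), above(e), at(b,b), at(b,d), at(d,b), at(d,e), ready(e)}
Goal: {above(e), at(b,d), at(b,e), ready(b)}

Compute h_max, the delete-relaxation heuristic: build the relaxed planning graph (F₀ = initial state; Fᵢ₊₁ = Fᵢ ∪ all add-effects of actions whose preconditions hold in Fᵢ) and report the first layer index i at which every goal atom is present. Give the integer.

F0 = init (7 atoms)
F1 = F0 ∪ {at(b,e), at(e,e), ready(b)}  (10 atoms)
goal ⊆ F1  ⇒  h_max = 1

1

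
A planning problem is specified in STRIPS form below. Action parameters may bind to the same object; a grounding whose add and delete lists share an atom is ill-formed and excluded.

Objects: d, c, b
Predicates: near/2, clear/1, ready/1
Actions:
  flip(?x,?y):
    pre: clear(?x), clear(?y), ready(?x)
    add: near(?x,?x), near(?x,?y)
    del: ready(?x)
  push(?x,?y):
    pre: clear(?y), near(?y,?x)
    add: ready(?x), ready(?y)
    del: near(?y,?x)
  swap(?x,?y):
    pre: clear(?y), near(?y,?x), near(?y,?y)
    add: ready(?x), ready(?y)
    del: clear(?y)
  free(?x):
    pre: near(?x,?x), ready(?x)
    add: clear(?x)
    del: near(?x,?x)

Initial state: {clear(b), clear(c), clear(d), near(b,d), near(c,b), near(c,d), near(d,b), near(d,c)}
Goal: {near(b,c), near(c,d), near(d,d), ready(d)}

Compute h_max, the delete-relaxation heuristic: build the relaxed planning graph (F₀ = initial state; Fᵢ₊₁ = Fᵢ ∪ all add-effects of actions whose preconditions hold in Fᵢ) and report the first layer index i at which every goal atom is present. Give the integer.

F0 = init (8 atoms)
F1 = F0 ∪ {ready(b), ready(c), ready(d)}  (11 atoms)
F2 = F1 ∪ {near(b,b), near(b,c), near(c,c), near(d,d)}  (15 atoms)
goal ⊆ F2  ⇒  h_max = 2

2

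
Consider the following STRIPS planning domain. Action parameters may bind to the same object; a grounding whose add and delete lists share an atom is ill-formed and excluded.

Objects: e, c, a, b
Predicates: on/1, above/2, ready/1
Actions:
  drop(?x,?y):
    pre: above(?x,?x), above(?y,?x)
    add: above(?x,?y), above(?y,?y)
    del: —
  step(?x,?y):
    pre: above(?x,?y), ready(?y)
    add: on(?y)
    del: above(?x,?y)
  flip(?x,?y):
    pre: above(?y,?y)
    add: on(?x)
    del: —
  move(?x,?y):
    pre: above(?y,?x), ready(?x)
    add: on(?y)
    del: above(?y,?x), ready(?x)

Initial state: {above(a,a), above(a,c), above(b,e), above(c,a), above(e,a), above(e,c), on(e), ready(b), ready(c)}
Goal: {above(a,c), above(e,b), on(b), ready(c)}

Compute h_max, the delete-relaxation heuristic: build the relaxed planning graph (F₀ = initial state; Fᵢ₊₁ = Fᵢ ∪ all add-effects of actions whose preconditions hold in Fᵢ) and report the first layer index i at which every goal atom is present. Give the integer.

F0 = init (9 atoms)
F1 = F0 ∪ {above(a,e), above(c,c), above(e,e), on(a), on(b), on(c)}  (15 atoms)
F2 = F1 ∪ {above(b,b), above(c,e), above(e,b)}  (18 atoms)
goal ⊆ F2  ⇒  h_max = 2

2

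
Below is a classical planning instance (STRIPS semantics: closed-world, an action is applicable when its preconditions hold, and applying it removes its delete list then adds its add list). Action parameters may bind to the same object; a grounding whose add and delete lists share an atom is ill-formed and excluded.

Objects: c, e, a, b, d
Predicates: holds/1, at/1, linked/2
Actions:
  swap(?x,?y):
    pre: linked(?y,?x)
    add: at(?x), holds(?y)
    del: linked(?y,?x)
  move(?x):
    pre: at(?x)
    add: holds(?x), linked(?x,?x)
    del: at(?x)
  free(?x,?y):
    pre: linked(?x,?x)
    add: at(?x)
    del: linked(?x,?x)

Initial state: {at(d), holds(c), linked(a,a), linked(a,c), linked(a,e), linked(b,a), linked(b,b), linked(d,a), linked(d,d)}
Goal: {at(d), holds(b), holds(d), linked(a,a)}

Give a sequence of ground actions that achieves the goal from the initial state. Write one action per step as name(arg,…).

swap(a,b); swap(a,d)

1. swap(a,b)  →  {at(a), at(d), holds(b), holds(c), linked(a,a), linked(a,c), linked(a,e), linked(b,b), linked(d,a), linked(d,d)}
2. swap(a,d)  →  {at(a), at(d), holds(b), holds(c), holds(d), linked(a,a), linked(a,c), linked(a,e), linked(b,b), linked(d,d)}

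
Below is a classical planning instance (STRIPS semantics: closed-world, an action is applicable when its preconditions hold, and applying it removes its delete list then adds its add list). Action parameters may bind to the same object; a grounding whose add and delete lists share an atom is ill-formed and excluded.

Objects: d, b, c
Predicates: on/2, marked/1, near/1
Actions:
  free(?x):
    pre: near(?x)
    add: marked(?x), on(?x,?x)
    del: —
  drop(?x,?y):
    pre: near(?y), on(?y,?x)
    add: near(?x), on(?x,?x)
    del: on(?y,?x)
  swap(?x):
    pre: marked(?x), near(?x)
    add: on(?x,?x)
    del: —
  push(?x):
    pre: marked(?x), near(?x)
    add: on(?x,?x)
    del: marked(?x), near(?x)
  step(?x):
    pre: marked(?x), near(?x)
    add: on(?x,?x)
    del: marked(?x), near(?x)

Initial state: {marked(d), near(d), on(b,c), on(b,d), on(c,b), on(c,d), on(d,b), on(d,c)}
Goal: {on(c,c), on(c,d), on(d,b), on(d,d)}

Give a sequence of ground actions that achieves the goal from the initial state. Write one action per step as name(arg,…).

free(d); drop(c,d)

1. free(d)  →  {marked(d), near(d), on(b,c), on(b,d), on(c,b), on(c,d), on(d,b), on(d,c), on(d,d)}
2. drop(c,d)  →  {marked(d), near(c), near(d), on(b,c), on(b,d), on(c,b), on(c,c), on(c,d), on(d,b), on(d,d)}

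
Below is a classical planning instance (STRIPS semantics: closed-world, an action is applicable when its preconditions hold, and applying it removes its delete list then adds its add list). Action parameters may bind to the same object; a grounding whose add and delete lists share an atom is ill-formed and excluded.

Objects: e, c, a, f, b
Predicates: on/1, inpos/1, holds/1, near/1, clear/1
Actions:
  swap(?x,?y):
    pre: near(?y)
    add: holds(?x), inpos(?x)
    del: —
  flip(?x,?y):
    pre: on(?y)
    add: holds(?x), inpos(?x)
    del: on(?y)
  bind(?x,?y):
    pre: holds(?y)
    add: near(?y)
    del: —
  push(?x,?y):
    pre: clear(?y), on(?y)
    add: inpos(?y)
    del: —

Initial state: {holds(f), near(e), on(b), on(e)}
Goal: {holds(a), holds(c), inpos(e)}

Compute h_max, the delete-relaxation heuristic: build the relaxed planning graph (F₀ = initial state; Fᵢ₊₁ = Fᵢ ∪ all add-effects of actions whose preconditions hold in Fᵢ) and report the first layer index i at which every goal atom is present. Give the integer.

F0 = init (4 atoms)
F1 = F0 ∪ {holds(a), holds(b), holds(c), holds(e), inpos(a), inpos(b), inpos(c), inpos(e), inpos(f), near(f)}  (14 atoms)
goal ⊆ F1  ⇒  h_max = 1

1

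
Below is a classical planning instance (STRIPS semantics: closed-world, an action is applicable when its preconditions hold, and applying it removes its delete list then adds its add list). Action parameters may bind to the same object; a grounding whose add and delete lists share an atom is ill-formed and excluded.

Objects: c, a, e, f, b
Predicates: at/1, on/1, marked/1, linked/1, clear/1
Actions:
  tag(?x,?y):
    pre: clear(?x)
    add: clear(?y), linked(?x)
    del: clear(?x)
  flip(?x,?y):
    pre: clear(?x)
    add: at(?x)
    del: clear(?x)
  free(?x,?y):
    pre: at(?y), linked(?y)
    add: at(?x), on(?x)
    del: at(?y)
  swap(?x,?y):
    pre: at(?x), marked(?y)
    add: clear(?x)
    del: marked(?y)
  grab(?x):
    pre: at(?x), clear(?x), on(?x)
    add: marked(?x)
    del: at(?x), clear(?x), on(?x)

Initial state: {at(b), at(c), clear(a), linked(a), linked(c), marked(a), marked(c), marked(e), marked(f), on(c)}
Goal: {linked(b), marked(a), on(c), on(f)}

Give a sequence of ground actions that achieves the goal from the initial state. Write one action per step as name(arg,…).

1. tag(a,b)  →  {at(b), at(c), clear(b), linked(a), linked(c), marked(a), marked(c), marked(e), marked(f), on(c)}
2. tag(b,c)  →  {at(b), at(c), clear(c), linked(a), linked(b), linked(c), marked(a), marked(c), marked(e), marked(f), on(c)}
3. free(f,c)  →  {at(b), at(f), clear(c), linked(a), linked(b), linked(c), marked(a), marked(c), marked(e), marked(f), on(c), on(f)}

tag(a,b); tag(b,c); free(f,c)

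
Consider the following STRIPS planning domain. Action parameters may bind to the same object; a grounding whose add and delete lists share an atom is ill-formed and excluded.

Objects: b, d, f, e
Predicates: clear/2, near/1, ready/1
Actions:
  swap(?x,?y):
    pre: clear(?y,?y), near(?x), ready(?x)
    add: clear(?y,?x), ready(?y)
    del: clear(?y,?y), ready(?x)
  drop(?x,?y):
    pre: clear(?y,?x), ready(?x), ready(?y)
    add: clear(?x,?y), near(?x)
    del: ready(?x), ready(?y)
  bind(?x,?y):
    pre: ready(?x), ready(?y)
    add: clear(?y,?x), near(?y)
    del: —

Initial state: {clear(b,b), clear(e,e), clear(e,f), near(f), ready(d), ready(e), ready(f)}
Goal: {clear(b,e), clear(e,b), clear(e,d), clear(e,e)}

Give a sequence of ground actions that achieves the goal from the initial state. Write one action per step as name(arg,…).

1. swap(f,b)  →  {clear(b,f), clear(e,e), clear(e,f), near(f), ready(b), ready(d), ready(e)}
2. bind(b,e)  →  {clear(b,f), clear(e,b), clear(e,e), clear(e,f), near(e), near(f), ready(b), ready(d), ready(e)}
3. bind(d,e)  →  {clear(b,f), clear(e,b), clear(e,d), clear(e,e), clear(e,f), near(e), near(f), ready(b), ready(d), ready(e)}
4. drop(b,e)  →  {clear(b,e), clear(b,f), clear(e,b), clear(e,d), clear(e,e), clear(e,f), near(b), near(e), near(f), ready(d)}

swap(f,b); bind(b,e); bind(d,e); drop(b,e)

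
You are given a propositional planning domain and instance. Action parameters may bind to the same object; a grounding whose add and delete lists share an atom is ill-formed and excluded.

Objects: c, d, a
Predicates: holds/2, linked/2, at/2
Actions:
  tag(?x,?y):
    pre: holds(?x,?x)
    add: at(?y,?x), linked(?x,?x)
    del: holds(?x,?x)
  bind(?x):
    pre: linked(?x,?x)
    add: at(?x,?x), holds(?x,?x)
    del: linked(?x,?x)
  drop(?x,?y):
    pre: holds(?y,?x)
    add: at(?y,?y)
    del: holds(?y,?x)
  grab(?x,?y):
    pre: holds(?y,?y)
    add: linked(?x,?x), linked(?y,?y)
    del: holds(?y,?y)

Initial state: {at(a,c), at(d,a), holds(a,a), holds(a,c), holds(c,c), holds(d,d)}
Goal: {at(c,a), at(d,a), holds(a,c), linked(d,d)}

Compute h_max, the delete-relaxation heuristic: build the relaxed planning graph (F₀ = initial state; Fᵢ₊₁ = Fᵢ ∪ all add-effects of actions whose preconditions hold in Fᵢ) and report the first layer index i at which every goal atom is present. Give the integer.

F0 = init (6 atoms)
F1 = F0 ∪ {at(a,a), at(a,d), at(c,a), at(c,c), at(c,d), at(d,c), at(d,d), linked(a,a), linked(c,c), linked(d,d)}  (16 atoms)
goal ⊆ F1  ⇒  h_max = 1

1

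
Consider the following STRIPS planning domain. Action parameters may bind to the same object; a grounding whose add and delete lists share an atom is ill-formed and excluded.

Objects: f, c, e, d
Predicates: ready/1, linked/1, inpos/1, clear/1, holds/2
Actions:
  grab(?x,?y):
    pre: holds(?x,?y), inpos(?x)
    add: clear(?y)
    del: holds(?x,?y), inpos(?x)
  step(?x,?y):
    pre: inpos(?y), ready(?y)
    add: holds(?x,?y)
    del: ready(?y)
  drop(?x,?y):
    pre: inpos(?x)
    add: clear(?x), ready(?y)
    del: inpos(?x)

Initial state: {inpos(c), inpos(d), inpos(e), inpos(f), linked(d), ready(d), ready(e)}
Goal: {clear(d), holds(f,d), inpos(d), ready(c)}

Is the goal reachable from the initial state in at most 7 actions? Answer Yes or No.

1. step(f,d)  →  {holds(f,d), inpos(c), inpos(d), inpos(e), inpos(f), linked(d), ready(e)}
2. grab(f,d)  →  {clear(d), inpos(c), inpos(d), inpos(e), linked(d), ready(e)}
3. drop(c,c)  →  {clear(c), clear(d), inpos(d), inpos(e), linked(d), ready(c), ready(e)}
4. drop(e,d)  →  {clear(c), clear(d), clear(e), inpos(d), linked(d), ready(c), ready(d), ready(e)}
5. step(f,d)  →  {clear(c), clear(d), clear(e), holds(f,d), inpos(d), linked(d), ready(c), ready(e)}
optimal plan length = 5; 5 ≤ 7

Yes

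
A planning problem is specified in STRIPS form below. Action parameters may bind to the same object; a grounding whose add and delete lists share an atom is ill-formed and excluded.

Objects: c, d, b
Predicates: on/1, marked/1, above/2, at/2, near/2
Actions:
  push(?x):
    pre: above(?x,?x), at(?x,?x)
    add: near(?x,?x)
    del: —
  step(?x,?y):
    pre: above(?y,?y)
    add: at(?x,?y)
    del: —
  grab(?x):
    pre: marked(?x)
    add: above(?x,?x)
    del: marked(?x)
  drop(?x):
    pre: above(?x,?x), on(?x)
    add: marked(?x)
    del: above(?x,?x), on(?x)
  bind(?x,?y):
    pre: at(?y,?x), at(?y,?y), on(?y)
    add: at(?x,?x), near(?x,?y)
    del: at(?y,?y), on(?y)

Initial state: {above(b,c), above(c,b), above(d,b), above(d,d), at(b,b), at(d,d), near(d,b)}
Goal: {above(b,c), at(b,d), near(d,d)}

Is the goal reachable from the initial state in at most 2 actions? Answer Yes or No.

Yes

1. push(d)  →  {above(b,c), above(c,b), above(d,b), above(d,d), at(b,b), at(d,d), near(d,b), near(d,d)}
2. step(b,d)  →  {above(b,c), above(c,b), above(d,b), above(d,d), at(b,b), at(b,d), at(d,d), near(d,b), near(d,d)}
optimal plan length = 2; 2 ≤ 2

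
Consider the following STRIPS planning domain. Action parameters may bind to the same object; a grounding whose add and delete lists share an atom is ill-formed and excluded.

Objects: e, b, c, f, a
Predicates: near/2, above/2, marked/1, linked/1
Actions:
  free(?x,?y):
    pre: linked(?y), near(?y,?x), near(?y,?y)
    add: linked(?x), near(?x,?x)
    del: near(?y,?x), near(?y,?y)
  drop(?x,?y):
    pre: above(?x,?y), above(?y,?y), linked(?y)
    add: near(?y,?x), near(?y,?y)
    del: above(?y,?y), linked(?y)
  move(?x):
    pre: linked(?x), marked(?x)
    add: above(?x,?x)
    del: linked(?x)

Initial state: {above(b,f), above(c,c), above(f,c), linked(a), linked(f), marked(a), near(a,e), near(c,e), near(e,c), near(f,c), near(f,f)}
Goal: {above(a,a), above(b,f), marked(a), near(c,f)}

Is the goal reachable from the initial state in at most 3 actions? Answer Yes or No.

Yes

1. free(c,f)  →  {above(b,f), above(c,c), above(f,c), linked(a), linked(c), linked(f), marked(a), near(a,e), near(c,c), near(c,e), near(e,c)}
2. drop(f,c)  →  {above(b,f), above(f,c), linked(a), linked(f), marked(a), near(a,e), near(c,c), near(c,e), near(c,f), near(e,c)}
3. move(a)  →  {above(a,a), above(b,f), above(f,c), linked(f), marked(a), near(a,e), near(c,c), near(c,e), near(c,f), near(e,c)}
optimal plan length = 3; 3 ≤ 3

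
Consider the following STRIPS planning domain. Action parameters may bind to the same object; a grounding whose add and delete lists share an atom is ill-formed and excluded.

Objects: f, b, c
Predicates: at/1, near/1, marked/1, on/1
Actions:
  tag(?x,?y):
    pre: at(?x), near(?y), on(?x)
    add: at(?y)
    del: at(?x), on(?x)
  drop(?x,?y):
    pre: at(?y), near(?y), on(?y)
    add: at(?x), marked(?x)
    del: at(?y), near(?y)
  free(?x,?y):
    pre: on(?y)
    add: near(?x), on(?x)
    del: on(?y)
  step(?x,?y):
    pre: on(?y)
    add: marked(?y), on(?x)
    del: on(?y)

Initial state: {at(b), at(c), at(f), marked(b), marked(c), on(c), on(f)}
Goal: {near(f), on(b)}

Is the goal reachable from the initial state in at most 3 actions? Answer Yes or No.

Yes

1. free(f,c)  →  {at(b), at(c), at(f), marked(b), marked(c), near(f), on(f)}
2. free(b,f)  →  {at(b), at(c), at(f), marked(b), marked(c), near(b), near(f), on(b)}
optimal plan length = 2; 2 ≤ 3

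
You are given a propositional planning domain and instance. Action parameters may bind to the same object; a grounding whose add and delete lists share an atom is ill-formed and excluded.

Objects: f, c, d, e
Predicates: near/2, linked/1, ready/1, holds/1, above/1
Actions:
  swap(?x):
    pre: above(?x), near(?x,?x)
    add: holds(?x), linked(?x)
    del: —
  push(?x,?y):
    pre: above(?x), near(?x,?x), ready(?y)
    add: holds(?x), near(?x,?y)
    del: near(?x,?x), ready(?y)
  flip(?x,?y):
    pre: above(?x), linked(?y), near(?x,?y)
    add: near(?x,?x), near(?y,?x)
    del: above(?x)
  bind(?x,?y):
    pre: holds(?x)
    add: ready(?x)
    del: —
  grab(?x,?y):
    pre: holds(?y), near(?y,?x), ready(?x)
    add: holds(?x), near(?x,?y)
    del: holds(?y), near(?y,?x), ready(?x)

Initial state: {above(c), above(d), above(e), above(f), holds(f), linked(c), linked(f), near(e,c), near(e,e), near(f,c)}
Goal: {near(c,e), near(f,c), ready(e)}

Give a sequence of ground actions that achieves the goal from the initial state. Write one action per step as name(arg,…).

1. swap(e)  →  {above(c), above(d), above(e), above(f), holds(e), holds(f), linked(c), linked(e), linked(f), near(e,c), near(e,e), near(f,c)}
2. flip(e,c)  →  {above(c), above(d), above(f), holds(e), holds(f), linked(c), linked(e), linked(f), near(c,e), near(e,c), near(e,e), near(f,c)}
3. bind(e,f)  →  {above(c), above(d), above(f), holds(e), holds(f), linked(c), linked(e), linked(f), near(c,e), near(e,c), near(e,e), near(f,c), ready(e)}

swap(e); flip(e,c); bind(e,f)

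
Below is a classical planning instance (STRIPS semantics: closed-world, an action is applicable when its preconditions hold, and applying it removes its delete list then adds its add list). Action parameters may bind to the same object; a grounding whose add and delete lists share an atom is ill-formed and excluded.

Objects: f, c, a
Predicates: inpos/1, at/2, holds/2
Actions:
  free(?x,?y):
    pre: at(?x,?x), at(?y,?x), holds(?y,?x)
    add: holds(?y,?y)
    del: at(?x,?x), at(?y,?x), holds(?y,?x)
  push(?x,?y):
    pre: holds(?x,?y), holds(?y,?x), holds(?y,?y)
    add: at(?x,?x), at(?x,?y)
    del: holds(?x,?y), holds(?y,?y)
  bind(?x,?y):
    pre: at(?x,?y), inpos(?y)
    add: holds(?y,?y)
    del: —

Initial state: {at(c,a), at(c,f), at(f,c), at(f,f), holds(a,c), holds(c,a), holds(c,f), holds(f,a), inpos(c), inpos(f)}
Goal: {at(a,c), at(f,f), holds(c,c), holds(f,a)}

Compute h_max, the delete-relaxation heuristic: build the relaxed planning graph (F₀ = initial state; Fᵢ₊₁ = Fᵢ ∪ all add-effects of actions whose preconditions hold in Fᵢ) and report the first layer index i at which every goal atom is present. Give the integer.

F0 = init (10 atoms)
F1 = F0 ∪ {holds(c,c), holds(f,f)}  (12 atoms)
F2 = F1 ∪ {at(a,a), at(a,c), at(c,c)}  (15 atoms)
goal ⊆ F2  ⇒  h_max = 2

2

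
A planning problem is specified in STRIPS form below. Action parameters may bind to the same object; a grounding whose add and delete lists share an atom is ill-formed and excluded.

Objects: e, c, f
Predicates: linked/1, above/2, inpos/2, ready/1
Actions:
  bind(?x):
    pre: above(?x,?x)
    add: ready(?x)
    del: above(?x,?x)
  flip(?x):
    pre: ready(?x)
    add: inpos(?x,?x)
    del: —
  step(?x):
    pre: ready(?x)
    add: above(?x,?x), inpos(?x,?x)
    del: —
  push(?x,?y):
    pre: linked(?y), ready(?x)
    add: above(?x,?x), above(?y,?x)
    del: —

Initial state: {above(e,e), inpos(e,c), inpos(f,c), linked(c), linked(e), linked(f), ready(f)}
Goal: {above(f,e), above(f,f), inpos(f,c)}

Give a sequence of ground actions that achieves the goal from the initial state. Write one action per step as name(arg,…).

bind(e); step(f); push(e,f)

1. bind(e)  →  {inpos(e,c), inpos(f,c), linked(c), linked(e), linked(f), ready(e), ready(f)}
2. step(f)  →  {above(f,f), inpos(e,c), inpos(f,c), inpos(f,f), linked(c), linked(e), linked(f), ready(e), ready(f)}
3. push(e,f)  →  {above(e,e), above(f,e), above(f,f), inpos(e,c), inpos(f,c), inpos(f,f), linked(c), linked(e), linked(f), ready(e), ready(f)}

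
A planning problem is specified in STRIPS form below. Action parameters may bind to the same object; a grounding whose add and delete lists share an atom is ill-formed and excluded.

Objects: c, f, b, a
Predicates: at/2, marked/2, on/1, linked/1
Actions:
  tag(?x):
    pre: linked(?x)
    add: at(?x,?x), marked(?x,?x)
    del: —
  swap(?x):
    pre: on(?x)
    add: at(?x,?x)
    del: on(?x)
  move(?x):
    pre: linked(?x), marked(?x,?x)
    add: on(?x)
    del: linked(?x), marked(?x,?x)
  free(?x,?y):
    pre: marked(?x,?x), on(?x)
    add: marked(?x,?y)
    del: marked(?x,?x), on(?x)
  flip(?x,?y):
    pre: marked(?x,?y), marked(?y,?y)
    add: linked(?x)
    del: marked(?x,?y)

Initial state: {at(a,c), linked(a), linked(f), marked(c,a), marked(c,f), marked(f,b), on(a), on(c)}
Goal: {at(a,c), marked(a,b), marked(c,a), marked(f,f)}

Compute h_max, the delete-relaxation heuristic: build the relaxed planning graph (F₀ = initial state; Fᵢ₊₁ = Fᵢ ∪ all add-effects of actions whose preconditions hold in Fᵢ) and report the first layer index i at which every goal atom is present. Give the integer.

2

F0 = init (8 atoms)
F1 = F0 ∪ {at(a,a), at(c,c), at(f,f), marked(a,a), marked(f,f)}  (13 atoms)
F2 = F1 ∪ {linked(c), marked(a,b), marked(a,c), marked(a,f), on(f)}  (18 atoms)
goal ⊆ F2  ⇒  h_max = 2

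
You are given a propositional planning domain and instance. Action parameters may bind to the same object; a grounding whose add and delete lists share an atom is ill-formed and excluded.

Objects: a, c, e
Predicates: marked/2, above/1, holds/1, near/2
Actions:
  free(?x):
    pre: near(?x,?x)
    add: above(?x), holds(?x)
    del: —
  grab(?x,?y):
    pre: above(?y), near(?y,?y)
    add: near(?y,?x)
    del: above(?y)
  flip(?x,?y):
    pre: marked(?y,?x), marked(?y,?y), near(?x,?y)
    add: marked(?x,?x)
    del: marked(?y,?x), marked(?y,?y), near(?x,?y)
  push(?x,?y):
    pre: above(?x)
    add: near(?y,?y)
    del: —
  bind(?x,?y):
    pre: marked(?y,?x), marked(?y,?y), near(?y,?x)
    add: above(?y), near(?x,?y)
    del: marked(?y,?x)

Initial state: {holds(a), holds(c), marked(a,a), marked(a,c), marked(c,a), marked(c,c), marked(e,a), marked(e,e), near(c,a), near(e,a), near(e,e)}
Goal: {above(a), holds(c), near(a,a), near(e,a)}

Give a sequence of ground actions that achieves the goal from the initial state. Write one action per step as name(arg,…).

1. free(e)  →  {above(e), holds(a), holds(c), holds(e), marked(a,a), marked(a,c), marked(c,a), marked(c,c), marked(e,a), marked(e,e), near(c,a), near(e,a), near(e,e)}
2. push(e,a)  →  {above(e), holds(a), holds(c), holds(e), marked(a,a), marked(a,c), marked(c,a), marked(c,c), marked(e,a), marked(e,e), near(a,a), near(c,a), near(e,a), near(e,e)}
3. free(a)  →  {above(a), above(e), holds(a), holds(c), holds(e), marked(a,a), marked(a,c), marked(c,a), marked(c,c), marked(e,a), marked(e,e), near(a,a), near(c,a), near(e,a), near(e,e)}

free(e); push(e,a); free(a)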